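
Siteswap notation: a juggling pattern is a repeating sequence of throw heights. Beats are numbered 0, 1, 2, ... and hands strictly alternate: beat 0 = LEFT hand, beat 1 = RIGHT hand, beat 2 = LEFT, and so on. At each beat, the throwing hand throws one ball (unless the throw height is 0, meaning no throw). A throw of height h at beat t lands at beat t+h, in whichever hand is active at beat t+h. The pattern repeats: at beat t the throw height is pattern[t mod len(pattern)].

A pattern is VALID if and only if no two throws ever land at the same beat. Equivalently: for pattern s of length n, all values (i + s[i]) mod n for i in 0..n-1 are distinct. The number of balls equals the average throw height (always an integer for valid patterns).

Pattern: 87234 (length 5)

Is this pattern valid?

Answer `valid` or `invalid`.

i=0: (i + s[i]) mod n = (0 + 8) mod 5 = 3
i=1: (i + s[i]) mod n = (1 + 7) mod 5 = 3
i=2: (i + s[i]) mod n = (2 + 2) mod 5 = 4
i=3: (i + s[i]) mod n = (3 + 3) mod 5 = 1
i=4: (i + s[i]) mod n = (4 + 4) mod 5 = 3
Residues: [3, 3, 4, 1, 3], distinct: False

Answer: invalid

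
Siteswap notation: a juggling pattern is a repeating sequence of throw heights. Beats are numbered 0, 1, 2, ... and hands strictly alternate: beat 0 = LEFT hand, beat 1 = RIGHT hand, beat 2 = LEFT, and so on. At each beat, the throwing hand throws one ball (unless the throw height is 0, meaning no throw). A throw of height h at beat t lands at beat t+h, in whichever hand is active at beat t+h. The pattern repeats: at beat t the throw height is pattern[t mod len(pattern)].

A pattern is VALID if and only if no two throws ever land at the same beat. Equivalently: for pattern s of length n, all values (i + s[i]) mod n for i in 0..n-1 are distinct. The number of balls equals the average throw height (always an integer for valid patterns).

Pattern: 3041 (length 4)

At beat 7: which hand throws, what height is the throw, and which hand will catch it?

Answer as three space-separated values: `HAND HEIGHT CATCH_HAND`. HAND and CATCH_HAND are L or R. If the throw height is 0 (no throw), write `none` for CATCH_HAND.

Answer: R 1 L

Derivation:
Beat 7: 7 mod 2 = 1, so hand = R
Throw height = pattern[7 mod 4] = pattern[3] = 1
Lands at beat 7+1=8, 8 mod 2 = 0, so catch hand = L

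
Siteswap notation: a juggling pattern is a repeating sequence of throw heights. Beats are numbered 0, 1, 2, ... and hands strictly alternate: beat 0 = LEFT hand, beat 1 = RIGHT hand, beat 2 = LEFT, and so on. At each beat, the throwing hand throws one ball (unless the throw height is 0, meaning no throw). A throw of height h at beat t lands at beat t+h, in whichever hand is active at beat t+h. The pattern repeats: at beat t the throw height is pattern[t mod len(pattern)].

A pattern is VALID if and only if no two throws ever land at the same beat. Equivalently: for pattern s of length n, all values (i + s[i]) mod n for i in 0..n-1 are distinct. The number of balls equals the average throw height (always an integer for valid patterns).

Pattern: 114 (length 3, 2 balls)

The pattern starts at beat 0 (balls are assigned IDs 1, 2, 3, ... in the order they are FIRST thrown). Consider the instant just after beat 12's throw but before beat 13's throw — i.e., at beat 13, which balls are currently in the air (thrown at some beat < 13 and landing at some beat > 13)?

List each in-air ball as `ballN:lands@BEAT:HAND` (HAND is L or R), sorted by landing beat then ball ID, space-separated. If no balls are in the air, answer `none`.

Beat 0 (L): throw ball1 h=1 -> lands@1:R; in-air after throw: [b1@1:R]
Beat 1 (R): throw ball1 h=1 -> lands@2:L; in-air after throw: [b1@2:L]
Beat 2 (L): throw ball1 h=4 -> lands@6:L; in-air after throw: [b1@6:L]
Beat 3 (R): throw ball2 h=1 -> lands@4:L; in-air after throw: [b2@4:L b1@6:L]
Beat 4 (L): throw ball2 h=1 -> lands@5:R; in-air after throw: [b2@5:R b1@6:L]
Beat 5 (R): throw ball2 h=4 -> lands@9:R; in-air after throw: [b1@6:L b2@9:R]
Beat 6 (L): throw ball1 h=1 -> lands@7:R; in-air after throw: [b1@7:R b2@9:R]
Beat 7 (R): throw ball1 h=1 -> lands@8:L; in-air after throw: [b1@8:L b2@9:R]
Beat 8 (L): throw ball1 h=4 -> lands@12:L; in-air after throw: [b2@9:R b1@12:L]
Beat 9 (R): throw ball2 h=1 -> lands@10:L; in-air after throw: [b2@10:L b1@12:L]
Beat 10 (L): throw ball2 h=1 -> lands@11:R; in-air after throw: [b2@11:R b1@12:L]
Beat 11 (R): throw ball2 h=4 -> lands@15:R; in-air after throw: [b1@12:L b2@15:R]
Beat 12 (L): throw ball1 h=1 -> lands@13:R; in-air after throw: [b1@13:R b2@15:R]
Beat 13 (R): throw ball1 h=1 -> lands@14:L; in-air after throw: [b1@14:L b2@15:R]

Answer: ball2:lands@15:R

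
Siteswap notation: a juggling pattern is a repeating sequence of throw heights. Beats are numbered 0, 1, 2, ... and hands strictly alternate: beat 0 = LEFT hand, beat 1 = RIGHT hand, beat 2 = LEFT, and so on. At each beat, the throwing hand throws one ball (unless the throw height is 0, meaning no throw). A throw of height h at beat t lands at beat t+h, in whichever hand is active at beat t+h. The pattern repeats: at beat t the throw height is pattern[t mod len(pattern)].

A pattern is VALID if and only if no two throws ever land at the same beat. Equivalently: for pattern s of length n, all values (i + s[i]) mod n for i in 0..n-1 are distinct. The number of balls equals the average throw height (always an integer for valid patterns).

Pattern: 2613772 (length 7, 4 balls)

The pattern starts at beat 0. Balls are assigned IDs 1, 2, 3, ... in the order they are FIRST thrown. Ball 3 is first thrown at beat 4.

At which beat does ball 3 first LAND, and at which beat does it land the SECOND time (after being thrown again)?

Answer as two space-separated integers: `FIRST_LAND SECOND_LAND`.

Beat 0 (L): throw ball1 h=2 -> lands@2:L; in-air after throw: [b1@2:L]
Beat 1 (R): throw ball2 h=6 -> lands@7:R; in-air after throw: [b1@2:L b2@7:R]
Beat 2 (L): throw ball1 h=1 -> lands@3:R; in-air after throw: [b1@3:R b2@7:R]
Beat 3 (R): throw ball1 h=3 -> lands@6:L; in-air after throw: [b1@6:L b2@7:R]
Beat 4 (L): throw ball3 h=7 -> lands@11:R; in-air after throw: [b1@6:L b2@7:R b3@11:R]
Beat 5 (R): throw ball4 h=7 -> lands@12:L; in-air after throw: [b1@6:L b2@7:R b3@11:R b4@12:L]
Beat 6 (L): throw ball1 h=2 -> lands@8:L; in-air after throw: [b2@7:R b1@8:L b3@11:R b4@12:L]
Beat 7 (R): throw ball2 h=2 -> lands@9:R; in-air after throw: [b1@8:L b2@9:R b3@11:R b4@12:L]
Beat 8 (L): throw ball1 h=6 -> lands@14:L; in-air after throw: [b2@9:R b3@11:R b4@12:L b1@14:L]
Beat 9 (R): throw ball2 h=1 -> lands@10:L; in-air after throw: [b2@10:L b3@11:R b4@12:L b1@14:L]
Beat 10 (L): throw ball2 h=3 -> lands@13:R; in-air after throw: [b3@11:R b4@12:L b2@13:R b1@14:L]
Beat 11 (R): throw ball3 h=7 -> lands@18:L; in-air after throw: [b4@12:L b2@13:R b1@14:L b3@18:L]
Ball 3: thrown@4 h=7 -> first land @11; rethrown@11 h=7 -> second land @18

Answer: 11 18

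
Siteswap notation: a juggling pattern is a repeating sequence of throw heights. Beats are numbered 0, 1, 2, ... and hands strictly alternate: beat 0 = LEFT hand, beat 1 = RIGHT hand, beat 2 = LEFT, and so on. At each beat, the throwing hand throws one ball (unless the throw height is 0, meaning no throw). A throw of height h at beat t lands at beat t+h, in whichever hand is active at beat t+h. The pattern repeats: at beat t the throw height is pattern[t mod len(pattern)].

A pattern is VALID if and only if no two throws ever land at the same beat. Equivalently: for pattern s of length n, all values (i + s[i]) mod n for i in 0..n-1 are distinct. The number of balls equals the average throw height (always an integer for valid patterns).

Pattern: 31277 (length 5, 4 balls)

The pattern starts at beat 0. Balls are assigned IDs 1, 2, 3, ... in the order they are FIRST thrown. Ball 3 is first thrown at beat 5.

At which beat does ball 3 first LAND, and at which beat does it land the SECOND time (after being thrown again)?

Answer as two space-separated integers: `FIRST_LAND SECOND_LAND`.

Beat 0 (L): throw ball1 h=3 -> lands@3:R; in-air after throw: [b1@3:R]
Beat 1 (R): throw ball2 h=1 -> lands@2:L; in-air after throw: [b2@2:L b1@3:R]
Beat 2 (L): throw ball2 h=2 -> lands@4:L; in-air after throw: [b1@3:R b2@4:L]
Beat 3 (R): throw ball1 h=7 -> lands@10:L; in-air after throw: [b2@4:L b1@10:L]
Beat 4 (L): throw ball2 h=7 -> lands@11:R; in-air after throw: [b1@10:L b2@11:R]
Beat 5 (R): throw ball3 h=3 -> lands@8:L; in-air after throw: [b3@8:L b1@10:L b2@11:R]
Beat 6 (L): throw ball4 h=1 -> lands@7:R; in-air after throw: [b4@7:R b3@8:L b1@10:L b2@11:R]
Beat 7 (R): throw ball4 h=2 -> lands@9:R; in-air after throw: [b3@8:L b4@9:R b1@10:L b2@11:R]
Beat 8 (L): throw ball3 h=7 -> lands@15:R; in-air after throw: [b4@9:R b1@10:L b2@11:R b3@15:R]
Beat 9 (R): throw ball4 h=7 -> lands@16:L; in-air after throw: [b1@10:L b2@11:R b3@15:R b4@16:L]
Beat 10 (L): throw ball1 h=3 -> lands@13:R; in-air after throw: [b2@11:R b1@13:R b3@15:R b4@16:L]
Beat 11 (R): throw ball2 h=1 -> lands@12:L; in-air after throw: [b2@12:L b1@13:R b3@15:R b4@16:L]
Beat 12 (L): throw ball2 h=2 -> lands@14:L; in-air after throw: [b1@13:R b2@14:L b3@15:R b4@16:L]
Beat 13 (R): throw ball1 h=7 -> lands@20:L; in-air after throw: [b2@14:L b3@15:R b4@16:L b1@20:L]
Beat 14 (L): throw ball2 h=7 -> lands@21:R; in-air after throw: [b3@15:R b4@16:L b1@20:L b2@21:R]
Beat 15 (R): throw ball3 h=3 -> lands@18:L; in-air after throw: [b4@16:L b3@18:L b1@20:L b2@21:R]
Ball 3: thrown@5 h=3 -> first land @8; rethrown@8 h=7 -> second land @15

Answer: 8 15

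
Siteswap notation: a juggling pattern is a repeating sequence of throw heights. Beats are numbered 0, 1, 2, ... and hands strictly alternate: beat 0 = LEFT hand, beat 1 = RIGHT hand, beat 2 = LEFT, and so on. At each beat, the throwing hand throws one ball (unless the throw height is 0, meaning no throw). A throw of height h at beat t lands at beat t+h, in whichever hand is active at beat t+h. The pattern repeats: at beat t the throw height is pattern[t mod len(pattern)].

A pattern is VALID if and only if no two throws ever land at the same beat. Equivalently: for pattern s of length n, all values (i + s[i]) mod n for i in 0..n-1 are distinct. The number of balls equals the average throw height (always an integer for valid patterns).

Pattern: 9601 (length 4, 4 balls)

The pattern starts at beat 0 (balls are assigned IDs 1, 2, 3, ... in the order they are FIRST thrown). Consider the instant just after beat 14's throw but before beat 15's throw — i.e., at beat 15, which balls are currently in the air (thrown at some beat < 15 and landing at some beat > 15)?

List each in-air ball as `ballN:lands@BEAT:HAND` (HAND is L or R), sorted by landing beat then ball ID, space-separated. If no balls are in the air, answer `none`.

Answer: ball2:lands@17:R ball3:lands@19:R ball4:lands@21:R

Derivation:
Beat 0 (L): throw ball1 h=9 -> lands@9:R; in-air after throw: [b1@9:R]
Beat 1 (R): throw ball2 h=6 -> lands@7:R; in-air after throw: [b2@7:R b1@9:R]
Beat 3 (R): throw ball3 h=1 -> lands@4:L; in-air after throw: [b3@4:L b2@7:R b1@9:R]
Beat 4 (L): throw ball3 h=9 -> lands@13:R; in-air after throw: [b2@7:R b1@9:R b3@13:R]
Beat 5 (R): throw ball4 h=6 -> lands@11:R; in-air after throw: [b2@7:R b1@9:R b4@11:R b3@13:R]
Beat 7 (R): throw ball2 h=1 -> lands@8:L; in-air after throw: [b2@8:L b1@9:R b4@11:R b3@13:R]
Beat 8 (L): throw ball2 h=9 -> lands@17:R; in-air after throw: [b1@9:R b4@11:R b3@13:R b2@17:R]
Beat 9 (R): throw ball1 h=6 -> lands@15:R; in-air after throw: [b4@11:R b3@13:R b1@15:R b2@17:R]
Beat 11 (R): throw ball4 h=1 -> lands@12:L; in-air after throw: [b4@12:L b3@13:R b1@15:R b2@17:R]
Beat 12 (L): throw ball4 h=9 -> lands@21:R; in-air after throw: [b3@13:R b1@15:R b2@17:R b4@21:R]
Beat 13 (R): throw ball3 h=6 -> lands@19:R; in-air after throw: [b1@15:R b2@17:R b3@19:R b4@21:R]
Beat 15 (R): throw ball1 h=1 -> lands@16:L; in-air after throw: [b1@16:L b2@17:R b3@19:R b4@21:R]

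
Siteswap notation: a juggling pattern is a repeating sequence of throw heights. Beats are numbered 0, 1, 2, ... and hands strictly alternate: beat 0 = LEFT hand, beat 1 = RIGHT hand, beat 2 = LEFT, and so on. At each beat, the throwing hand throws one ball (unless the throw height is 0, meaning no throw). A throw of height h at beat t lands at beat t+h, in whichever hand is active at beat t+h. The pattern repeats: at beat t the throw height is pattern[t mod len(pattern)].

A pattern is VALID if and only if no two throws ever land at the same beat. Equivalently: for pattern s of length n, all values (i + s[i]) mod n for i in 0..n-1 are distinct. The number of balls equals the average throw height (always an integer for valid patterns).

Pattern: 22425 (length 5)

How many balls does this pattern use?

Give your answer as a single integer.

Pattern = [2, 2, 4, 2, 5], length n = 5
  position 0: throw height = 2, running sum = 2
  position 1: throw height = 2, running sum = 4
  position 2: throw height = 4, running sum = 8
  position 3: throw height = 2, running sum = 10
  position 4: throw height = 5, running sum = 15
Total sum = 15; balls = sum / n = 15 / 5 = 3

Answer: 3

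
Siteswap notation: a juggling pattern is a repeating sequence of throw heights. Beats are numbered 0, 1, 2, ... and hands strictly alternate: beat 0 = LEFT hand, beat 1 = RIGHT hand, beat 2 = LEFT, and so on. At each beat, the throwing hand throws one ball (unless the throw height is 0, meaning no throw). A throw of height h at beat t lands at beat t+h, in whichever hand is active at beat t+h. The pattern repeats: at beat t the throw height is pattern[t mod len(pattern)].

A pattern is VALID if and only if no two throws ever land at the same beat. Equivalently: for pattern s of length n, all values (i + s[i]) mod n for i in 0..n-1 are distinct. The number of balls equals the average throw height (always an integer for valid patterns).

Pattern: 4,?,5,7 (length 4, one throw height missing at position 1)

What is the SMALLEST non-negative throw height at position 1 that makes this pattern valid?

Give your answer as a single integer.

i=0: (0 + 4) mod 4 = 0
i=1: s[i]=? (unknown)
i=2: (2 + 5) mod 4 = 3
i=3: (3 + 7) mod 4 = 2
Known residues: [0, 2, 3]; need a permutation of 0..3, so missing residue r = 1
Need (1 + s) mod 4 = 1; smallest s = (1 - 1) mod 4 = 0

Answer: 0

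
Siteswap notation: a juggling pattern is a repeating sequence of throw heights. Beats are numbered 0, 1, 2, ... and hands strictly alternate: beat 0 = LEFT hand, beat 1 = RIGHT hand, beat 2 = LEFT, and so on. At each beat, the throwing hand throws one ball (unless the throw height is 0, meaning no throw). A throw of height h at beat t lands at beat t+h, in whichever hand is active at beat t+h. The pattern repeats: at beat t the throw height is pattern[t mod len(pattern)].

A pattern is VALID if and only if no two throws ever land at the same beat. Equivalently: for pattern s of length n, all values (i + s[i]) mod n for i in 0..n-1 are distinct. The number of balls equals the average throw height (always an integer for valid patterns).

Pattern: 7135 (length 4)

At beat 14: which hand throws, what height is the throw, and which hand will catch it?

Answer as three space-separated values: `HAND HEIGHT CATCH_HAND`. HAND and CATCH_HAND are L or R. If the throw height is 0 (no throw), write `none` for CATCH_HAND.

Answer: L 3 R

Derivation:
Beat 14: 14 mod 2 = 0, so hand = L
Throw height = pattern[14 mod 4] = pattern[2] = 3
Lands at beat 14+3=17, 17 mod 2 = 1, so catch hand = R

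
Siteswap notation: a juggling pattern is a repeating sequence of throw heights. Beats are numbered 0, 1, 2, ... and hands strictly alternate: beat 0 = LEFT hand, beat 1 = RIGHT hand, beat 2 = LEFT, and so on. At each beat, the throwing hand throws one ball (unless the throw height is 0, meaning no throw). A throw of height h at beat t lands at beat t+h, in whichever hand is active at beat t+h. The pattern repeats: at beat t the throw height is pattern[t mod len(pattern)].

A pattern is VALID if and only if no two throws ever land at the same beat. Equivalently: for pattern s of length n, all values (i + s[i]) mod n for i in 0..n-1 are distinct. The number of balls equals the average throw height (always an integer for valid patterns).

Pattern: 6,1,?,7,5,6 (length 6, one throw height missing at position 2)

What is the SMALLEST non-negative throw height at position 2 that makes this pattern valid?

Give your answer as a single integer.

i=0: (0 + 6) mod 6 = 0
i=1: (1 + 1) mod 6 = 2
i=2: s[i]=? (unknown)
i=3: (3 + 7) mod 6 = 4
i=4: (4 + 5) mod 6 = 3
i=5: (5 + 6) mod 6 = 5
Known residues: [0, 2, 3, 4, 5]; need a permutation of 0..5, so missing residue r = 1
Need (2 + s) mod 6 = 1; smallest s = (1 - 2) mod 6 = 5

Answer: 5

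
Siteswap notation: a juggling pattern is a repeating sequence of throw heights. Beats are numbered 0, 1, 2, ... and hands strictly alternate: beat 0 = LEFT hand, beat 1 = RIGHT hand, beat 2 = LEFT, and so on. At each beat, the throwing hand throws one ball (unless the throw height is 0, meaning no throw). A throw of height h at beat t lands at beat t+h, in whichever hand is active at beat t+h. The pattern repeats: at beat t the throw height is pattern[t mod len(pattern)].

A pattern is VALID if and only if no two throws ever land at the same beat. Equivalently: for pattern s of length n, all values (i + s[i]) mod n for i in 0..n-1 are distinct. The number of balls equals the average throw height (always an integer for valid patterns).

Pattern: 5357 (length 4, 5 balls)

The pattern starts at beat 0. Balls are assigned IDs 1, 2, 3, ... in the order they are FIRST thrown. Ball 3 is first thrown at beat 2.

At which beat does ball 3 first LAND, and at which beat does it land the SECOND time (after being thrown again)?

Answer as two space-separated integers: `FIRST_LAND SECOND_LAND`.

Answer: 7 14

Derivation:
Beat 0 (L): throw ball1 h=5 -> lands@5:R; in-air after throw: [b1@5:R]
Beat 1 (R): throw ball2 h=3 -> lands@4:L; in-air after throw: [b2@4:L b1@5:R]
Beat 2 (L): throw ball3 h=5 -> lands@7:R; in-air after throw: [b2@4:L b1@5:R b3@7:R]
Beat 3 (R): throw ball4 h=7 -> lands@10:L; in-air after throw: [b2@4:L b1@5:R b3@7:R b4@10:L]
Beat 4 (L): throw ball2 h=5 -> lands@9:R; in-air after throw: [b1@5:R b3@7:R b2@9:R b4@10:L]
Beat 5 (R): throw ball1 h=3 -> lands@8:L; in-air after throw: [b3@7:R b1@8:L b2@9:R b4@10:L]
Beat 6 (L): throw ball5 h=5 -> lands@11:R; in-air after throw: [b3@7:R b1@8:L b2@9:R b4@10:L b5@11:R]
Beat 7 (R): throw ball3 h=7 -> lands@14:L; in-air after throw: [b1@8:L b2@9:R b4@10:L b5@11:R b3@14:L]
Beat 8 (L): throw ball1 h=5 -> lands@13:R; in-air after throw: [b2@9:R b4@10:L b5@11:R b1@13:R b3@14:L]
Beat 9 (R): throw ball2 h=3 -> lands@12:L; in-air after throw: [b4@10:L b5@11:R b2@12:L b1@13:R b3@14:L]
Beat 10 (L): throw ball4 h=5 -> lands@15:R; in-air after throw: [b5@11:R b2@12:L b1@13:R b3@14:L b4@15:R]
Beat 11 (R): throw ball5 h=7 -> lands@18:L; in-air after throw: [b2@12:L b1@13:R b3@14:L b4@15:R b5@18:L]
Beat 12 (L): throw ball2 h=5 -> lands@17:R; in-air after throw: [b1@13:R b3@14:L b4@15:R b2@17:R b5@18:L]
Beat 13 (R): throw ball1 h=3 -> lands@16:L; in-air after throw: [b3@14:L b4@15:R b1@16:L b2@17:R b5@18:L]
Beat 14 (L): throw ball3 h=5 -> lands@19:R; in-air after throw: [b4@15:R b1@16:L b2@17:R b5@18:L b3@19:R]
Ball 3: thrown@2 h=5 -> first land @7; rethrown@7 h=7 -> second land @14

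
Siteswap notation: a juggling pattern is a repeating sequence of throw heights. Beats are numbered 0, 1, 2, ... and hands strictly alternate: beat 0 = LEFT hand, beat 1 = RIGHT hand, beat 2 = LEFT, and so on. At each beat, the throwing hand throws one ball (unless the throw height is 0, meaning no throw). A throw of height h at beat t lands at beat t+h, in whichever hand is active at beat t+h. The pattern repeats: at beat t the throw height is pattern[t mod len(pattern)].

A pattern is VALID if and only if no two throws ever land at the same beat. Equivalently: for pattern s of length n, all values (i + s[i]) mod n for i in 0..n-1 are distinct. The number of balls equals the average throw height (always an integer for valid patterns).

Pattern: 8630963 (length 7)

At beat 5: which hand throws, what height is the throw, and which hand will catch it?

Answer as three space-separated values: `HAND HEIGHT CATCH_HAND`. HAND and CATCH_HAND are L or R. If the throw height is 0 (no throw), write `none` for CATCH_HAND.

Answer: R 6 R

Derivation:
Beat 5: 5 mod 2 = 1, so hand = R
Throw height = pattern[5 mod 7] = pattern[5] = 6
Lands at beat 5+6=11, 11 mod 2 = 1, so catch hand = R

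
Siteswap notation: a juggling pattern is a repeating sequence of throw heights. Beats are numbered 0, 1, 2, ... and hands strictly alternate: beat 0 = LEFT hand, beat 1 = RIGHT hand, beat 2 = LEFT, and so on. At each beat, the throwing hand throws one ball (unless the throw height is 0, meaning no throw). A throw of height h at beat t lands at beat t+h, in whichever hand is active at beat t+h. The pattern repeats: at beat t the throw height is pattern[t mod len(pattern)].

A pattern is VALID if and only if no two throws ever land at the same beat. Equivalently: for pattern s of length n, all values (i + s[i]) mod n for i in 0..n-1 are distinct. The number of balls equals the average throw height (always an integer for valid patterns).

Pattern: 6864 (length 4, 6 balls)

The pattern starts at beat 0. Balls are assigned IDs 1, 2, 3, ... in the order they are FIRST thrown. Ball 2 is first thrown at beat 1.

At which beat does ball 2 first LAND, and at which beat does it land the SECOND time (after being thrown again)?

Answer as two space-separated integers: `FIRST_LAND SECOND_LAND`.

Answer: 9 17

Derivation:
Beat 0 (L): throw ball1 h=6 -> lands@6:L; in-air after throw: [b1@6:L]
Beat 1 (R): throw ball2 h=8 -> lands@9:R; in-air after throw: [b1@6:L b2@9:R]
Beat 2 (L): throw ball3 h=6 -> lands@8:L; in-air after throw: [b1@6:L b3@8:L b2@9:R]
Beat 3 (R): throw ball4 h=4 -> lands@7:R; in-air after throw: [b1@6:L b4@7:R b3@8:L b2@9:R]
Beat 4 (L): throw ball5 h=6 -> lands@10:L; in-air after throw: [b1@6:L b4@7:R b3@8:L b2@9:R b5@10:L]
Beat 5 (R): throw ball6 h=8 -> lands@13:R; in-air after throw: [b1@6:L b4@7:R b3@8:L b2@9:R b5@10:L b6@13:R]
Beat 6 (L): throw ball1 h=6 -> lands@12:L; in-air after throw: [b4@7:R b3@8:L b2@9:R b5@10:L b1@12:L b6@13:R]
Beat 7 (R): throw ball4 h=4 -> lands@11:R; in-air after throw: [b3@8:L b2@9:R b5@10:L b4@11:R b1@12:L b6@13:R]
Beat 8 (L): throw ball3 h=6 -> lands@14:L; in-air after throw: [b2@9:R b5@10:L b4@11:R b1@12:L b6@13:R b3@14:L]
Beat 9 (R): throw ball2 h=8 -> lands@17:R; in-air after throw: [b5@10:L b4@11:R b1@12:L b6@13:R b3@14:L b2@17:R]
Beat 10 (L): throw ball5 h=6 -> lands@16:L; in-air after throw: [b4@11:R b1@12:L b6@13:R b3@14:L b5@16:L b2@17:R]
Beat 11 (R): throw ball4 h=4 -> lands@15:R; in-air after throw: [b1@12:L b6@13:R b3@14:L b4@15:R b5@16:L b2@17:R]
Ball 2: thrown@1 h=8 -> first land @9; rethrown@9 h=8 -> second land @17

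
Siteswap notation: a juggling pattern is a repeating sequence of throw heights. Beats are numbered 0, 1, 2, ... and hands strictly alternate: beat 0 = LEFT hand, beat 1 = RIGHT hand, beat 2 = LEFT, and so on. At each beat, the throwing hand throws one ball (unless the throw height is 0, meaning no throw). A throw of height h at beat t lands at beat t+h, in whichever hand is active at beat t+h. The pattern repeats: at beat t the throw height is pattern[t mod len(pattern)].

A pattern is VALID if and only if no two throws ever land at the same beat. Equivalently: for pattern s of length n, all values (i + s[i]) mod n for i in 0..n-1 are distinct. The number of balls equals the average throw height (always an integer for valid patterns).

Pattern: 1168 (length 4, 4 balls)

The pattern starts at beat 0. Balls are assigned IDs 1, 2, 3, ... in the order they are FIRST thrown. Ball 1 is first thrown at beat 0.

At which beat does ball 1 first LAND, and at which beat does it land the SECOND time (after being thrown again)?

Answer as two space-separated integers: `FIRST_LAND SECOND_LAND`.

Beat 0 (L): throw ball1 h=1 -> lands@1:R; in-air after throw: [b1@1:R]
Beat 1 (R): throw ball1 h=1 -> lands@2:L; in-air after throw: [b1@2:L]
Beat 2 (L): throw ball1 h=6 -> lands@8:L; in-air after throw: [b1@8:L]
Ball 1: thrown@0 h=1 -> first land @1; rethrown@1 h=1 -> second land @2

Answer: 1 2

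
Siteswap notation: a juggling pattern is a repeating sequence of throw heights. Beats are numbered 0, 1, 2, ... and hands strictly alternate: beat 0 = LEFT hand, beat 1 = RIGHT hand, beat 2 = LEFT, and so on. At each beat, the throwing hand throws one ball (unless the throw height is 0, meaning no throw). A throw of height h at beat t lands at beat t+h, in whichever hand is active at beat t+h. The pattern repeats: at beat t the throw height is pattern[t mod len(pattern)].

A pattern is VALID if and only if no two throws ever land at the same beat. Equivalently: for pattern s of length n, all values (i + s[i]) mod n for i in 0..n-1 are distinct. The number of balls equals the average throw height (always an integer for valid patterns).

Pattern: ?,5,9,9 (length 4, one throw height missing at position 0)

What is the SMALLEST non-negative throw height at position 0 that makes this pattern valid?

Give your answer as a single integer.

Answer: 1

Derivation:
i=0: s[i]=? (unknown)
i=1: (1 + 5) mod 4 = 2
i=2: (2 + 9) mod 4 = 3
i=3: (3 + 9) mod 4 = 0
Known residues: [0, 2, 3]; need a permutation of 0..3, so missing residue r = 1
Need (0 + s) mod 4 = 1; smallest s = (1 - 0) mod 4 = 1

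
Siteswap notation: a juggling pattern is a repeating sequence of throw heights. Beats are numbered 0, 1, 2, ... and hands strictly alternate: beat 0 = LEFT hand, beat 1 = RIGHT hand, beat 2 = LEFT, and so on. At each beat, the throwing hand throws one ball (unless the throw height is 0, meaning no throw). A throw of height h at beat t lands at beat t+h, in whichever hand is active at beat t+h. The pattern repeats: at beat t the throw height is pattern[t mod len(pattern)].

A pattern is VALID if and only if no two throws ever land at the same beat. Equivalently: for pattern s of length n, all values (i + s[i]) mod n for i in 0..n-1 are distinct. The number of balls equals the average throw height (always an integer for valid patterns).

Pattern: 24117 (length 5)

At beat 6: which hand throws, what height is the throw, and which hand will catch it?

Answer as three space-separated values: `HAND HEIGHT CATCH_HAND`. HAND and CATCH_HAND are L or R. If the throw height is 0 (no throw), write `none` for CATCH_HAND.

Beat 6: 6 mod 2 = 0, so hand = L
Throw height = pattern[6 mod 5] = pattern[1] = 4
Lands at beat 6+4=10, 10 mod 2 = 0, so catch hand = L

Answer: L 4 L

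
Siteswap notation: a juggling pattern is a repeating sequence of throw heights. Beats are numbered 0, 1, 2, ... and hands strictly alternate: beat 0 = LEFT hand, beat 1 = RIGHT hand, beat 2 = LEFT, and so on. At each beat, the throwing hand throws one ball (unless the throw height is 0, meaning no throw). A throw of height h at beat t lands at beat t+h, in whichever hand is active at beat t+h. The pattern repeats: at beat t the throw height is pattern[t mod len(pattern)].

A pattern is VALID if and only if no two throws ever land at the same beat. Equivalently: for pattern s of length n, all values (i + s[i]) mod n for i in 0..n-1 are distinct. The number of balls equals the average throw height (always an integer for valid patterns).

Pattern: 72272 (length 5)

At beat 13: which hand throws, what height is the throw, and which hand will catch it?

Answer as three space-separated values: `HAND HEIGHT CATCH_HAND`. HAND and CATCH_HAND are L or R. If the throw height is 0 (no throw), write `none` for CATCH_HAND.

Beat 13: 13 mod 2 = 1, so hand = R
Throw height = pattern[13 mod 5] = pattern[3] = 7
Lands at beat 13+7=20, 20 mod 2 = 0, so catch hand = L

Answer: R 7 L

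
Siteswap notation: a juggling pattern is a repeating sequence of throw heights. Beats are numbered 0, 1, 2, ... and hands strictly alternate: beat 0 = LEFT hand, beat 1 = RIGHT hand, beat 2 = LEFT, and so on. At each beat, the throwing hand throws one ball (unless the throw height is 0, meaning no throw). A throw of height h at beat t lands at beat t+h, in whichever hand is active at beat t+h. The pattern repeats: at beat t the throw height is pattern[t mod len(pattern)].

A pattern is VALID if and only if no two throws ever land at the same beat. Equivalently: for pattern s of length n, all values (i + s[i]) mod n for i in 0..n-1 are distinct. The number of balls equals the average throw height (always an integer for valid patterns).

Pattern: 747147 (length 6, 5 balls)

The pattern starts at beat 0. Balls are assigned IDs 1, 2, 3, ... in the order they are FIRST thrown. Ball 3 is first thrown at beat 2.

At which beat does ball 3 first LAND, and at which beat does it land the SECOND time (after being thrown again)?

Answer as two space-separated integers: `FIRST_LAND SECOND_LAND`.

Beat 0 (L): throw ball1 h=7 -> lands@7:R; in-air after throw: [b1@7:R]
Beat 1 (R): throw ball2 h=4 -> lands@5:R; in-air after throw: [b2@5:R b1@7:R]
Beat 2 (L): throw ball3 h=7 -> lands@9:R; in-air after throw: [b2@5:R b1@7:R b3@9:R]
Beat 3 (R): throw ball4 h=1 -> lands@4:L; in-air after throw: [b4@4:L b2@5:R b1@7:R b3@9:R]
Beat 4 (L): throw ball4 h=4 -> lands@8:L; in-air after throw: [b2@5:R b1@7:R b4@8:L b3@9:R]
Beat 5 (R): throw ball2 h=7 -> lands@12:L; in-air after throw: [b1@7:R b4@8:L b3@9:R b2@12:L]
Beat 6 (L): throw ball5 h=7 -> lands@13:R; in-air after throw: [b1@7:R b4@8:L b3@9:R b2@12:L b5@13:R]
Beat 7 (R): throw ball1 h=4 -> lands@11:R; in-air after throw: [b4@8:L b3@9:R b1@11:R b2@12:L b5@13:R]
Beat 8 (L): throw ball4 h=7 -> lands@15:R; in-air after throw: [b3@9:R b1@11:R b2@12:L b5@13:R b4@15:R]
Beat 9 (R): throw ball3 h=1 -> lands@10:L; in-air after throw: [b3@10:L b1@11:R b2@12:L b5@13:R b4@15:R]
Beat 10 (L): throw ball3 h=4 -> lands@14:L; in-air after throw: [b1@11:R b2@12:L b5@13:R b3@14:L b4@15:R]
Ball 3: thrown@2 h=7 -> first land @9; rethrown@9 h=1 -> second land @10

Answer: 9 10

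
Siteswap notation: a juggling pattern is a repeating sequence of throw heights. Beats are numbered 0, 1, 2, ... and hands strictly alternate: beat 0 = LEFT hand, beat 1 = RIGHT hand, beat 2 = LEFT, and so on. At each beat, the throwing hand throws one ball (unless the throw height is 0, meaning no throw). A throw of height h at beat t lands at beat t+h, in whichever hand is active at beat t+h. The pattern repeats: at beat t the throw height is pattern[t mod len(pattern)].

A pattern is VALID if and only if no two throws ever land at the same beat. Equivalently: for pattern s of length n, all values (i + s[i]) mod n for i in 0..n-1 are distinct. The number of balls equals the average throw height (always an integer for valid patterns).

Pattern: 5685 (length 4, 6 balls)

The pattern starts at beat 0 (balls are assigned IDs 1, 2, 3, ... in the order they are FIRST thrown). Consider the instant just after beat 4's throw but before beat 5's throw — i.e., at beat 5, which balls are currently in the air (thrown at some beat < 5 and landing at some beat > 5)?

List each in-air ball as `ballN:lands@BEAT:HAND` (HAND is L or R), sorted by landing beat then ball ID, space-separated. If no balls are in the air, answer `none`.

Answer: ball2:lands@7:R ball4:lands@8:L ball5:lands@9:R ball3:lands@10:L

Derivation:
Beat 0 (L): throw ball1 h=5 -> lands@5:R; in-air after throw: [b1@5:R]
Beat 1 (R): throw ball2 h=6 -> lands@7:R; in-air after throw: [b1@5:R b2@7:R]
Beat 2 (L): throw ball3 h=8 -> lands@10:L; in-air after throw: [b1@5:R b2@7:R b3@10:L]
Beat 3 (R): throw ball4 h=5 -> lands@8:L; in-air after throw: [b1@5:R b2@7:R b4@8:L b3@10:L]
Beat 4 (L): throw ball5 h=5 -> lands@9:R; in-air after throw: [b1@5:R b2@7:R b4@8:L b5@9:R b3@10:L]
Beat 5 (R): throw ball1 h=6 -> lands@11:R; in-air after throw: [b2@7:R b4@8:L b5@9:R b3@10:L b1@11:R]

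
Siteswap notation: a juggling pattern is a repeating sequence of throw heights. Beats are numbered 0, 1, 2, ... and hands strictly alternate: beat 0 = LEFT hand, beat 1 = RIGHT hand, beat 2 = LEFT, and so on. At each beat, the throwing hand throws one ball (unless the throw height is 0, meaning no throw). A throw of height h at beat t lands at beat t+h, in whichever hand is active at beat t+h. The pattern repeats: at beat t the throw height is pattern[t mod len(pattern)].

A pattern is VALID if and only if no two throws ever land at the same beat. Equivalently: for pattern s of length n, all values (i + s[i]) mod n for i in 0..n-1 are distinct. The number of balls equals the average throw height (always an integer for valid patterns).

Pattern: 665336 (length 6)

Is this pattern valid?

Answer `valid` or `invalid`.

i=0: (i + s[i]) mod n = (0 + 6) mod 6 = 0
i=1: (i + s[i]) mod n = (1 + 6) mod 6 = 1
i=2: (i + s[i]) mod n = (2 + 5) mod 6 = 1
i=3: (i + s[i]) mod n = (3 + 3) mod 6 = 0
i=4: (i + s[i]) mod n = (4 + 3) mod 6 = 1
i=5: (i + s[i]) mod n = (5 + 6) mod 6 = 5
Residues: [0, 1, 1, 0, 1, 5], distinct: False

Answer: invalid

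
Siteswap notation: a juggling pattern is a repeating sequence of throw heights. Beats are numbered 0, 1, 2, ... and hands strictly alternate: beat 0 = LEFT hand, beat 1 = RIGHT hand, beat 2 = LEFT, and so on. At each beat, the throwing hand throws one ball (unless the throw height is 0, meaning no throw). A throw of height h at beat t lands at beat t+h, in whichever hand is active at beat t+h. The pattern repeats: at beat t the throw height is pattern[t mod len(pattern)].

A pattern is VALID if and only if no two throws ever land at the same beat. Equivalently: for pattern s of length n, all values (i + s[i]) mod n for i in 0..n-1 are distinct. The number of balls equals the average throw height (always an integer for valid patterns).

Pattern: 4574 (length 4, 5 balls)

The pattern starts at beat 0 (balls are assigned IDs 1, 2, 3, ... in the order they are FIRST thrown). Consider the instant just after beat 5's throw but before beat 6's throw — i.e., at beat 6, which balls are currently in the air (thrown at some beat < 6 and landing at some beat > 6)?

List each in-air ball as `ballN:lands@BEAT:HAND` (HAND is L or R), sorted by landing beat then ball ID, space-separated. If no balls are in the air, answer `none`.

Answer: ball4:lands@7:R ball1:lands@8:L ball3:lands@9:R ball5:lands@10:L

Derivation:
Beat 0 (L): throw ball1 h=4 -> lands@4:L; in-air after throw: [b1@4:L]
Beat 1 (R): throw ball2 h=5 -> lands@6:L; in-air after throw: [b1@4:L b2@6:L]
Beat 2 (L): throw ball3 h=7 -> lands@9:R; in-air after throw: [b1@4:L b2@6:L b3@9:R]
Beat 3 (R): throw ball4 h=4 -> lands@7:R; in-air after throw: [b1@4:L b2@6:L b4@7:R b3@9:R]
Beat 4 (L): throw ball1 h=4 -> lands@8:L; in-air after throw: [b2@6:L b4@7:R b1@8:L b3@9:R]
Beat 5 (R): throw ball5 h=5 -> lands@10:L; in-air after throw: [b2@6:L b4@7:R b1@8:L b3@9:R b5@10:L]
Beat 6 (L): throw ball2 h=7 -> lands@13:R; in-air after throw: [b4@7:R b1@8:L b3@9:R b5@10:L b2@13:R]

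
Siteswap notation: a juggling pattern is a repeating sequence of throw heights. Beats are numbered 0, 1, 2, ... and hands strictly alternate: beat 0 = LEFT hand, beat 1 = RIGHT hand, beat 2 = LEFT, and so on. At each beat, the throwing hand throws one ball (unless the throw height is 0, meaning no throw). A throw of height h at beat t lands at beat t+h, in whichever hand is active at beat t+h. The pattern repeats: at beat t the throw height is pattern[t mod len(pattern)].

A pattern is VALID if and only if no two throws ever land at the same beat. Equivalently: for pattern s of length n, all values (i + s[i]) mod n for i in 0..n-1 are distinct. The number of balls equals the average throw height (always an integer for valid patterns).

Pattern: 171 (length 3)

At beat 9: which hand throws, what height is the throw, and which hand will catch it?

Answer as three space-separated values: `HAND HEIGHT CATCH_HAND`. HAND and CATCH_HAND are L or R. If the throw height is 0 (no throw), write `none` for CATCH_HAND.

Answer: R 1 L

Derivation:
Beat 9: 9 mod 2 = 1, so hand = R
Throw height = pattern[9 mod 3] = pattern[0] = 1
Lands at beat 9+1=10, 10 mod 2 = 0, so catch hand = L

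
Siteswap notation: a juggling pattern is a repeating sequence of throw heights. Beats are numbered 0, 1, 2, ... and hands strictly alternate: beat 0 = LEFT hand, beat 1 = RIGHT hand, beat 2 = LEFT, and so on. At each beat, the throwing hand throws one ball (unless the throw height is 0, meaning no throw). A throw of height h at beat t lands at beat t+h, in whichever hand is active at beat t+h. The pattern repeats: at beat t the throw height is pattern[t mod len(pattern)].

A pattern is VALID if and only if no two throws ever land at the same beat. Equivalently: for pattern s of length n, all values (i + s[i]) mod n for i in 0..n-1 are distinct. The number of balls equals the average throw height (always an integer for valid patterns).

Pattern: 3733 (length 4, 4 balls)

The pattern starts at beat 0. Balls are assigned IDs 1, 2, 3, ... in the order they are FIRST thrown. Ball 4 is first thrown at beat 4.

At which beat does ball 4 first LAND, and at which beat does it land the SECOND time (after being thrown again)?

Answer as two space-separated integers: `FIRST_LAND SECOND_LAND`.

Answer: 7 10

Derivation:
Beat 0 (L): throw ball1 h=3 -> lands@3:R; in-air after throw: [b1@3:R]
Beat 1 (R): throw ball2 h=7 -> lands@8:L; in-air after throw: [b1@3:R b2@8:L]
Beat 2 (L): throw ball3 h=3 -> lands@5:R; in-air after throw: [b1@3:R b3@5:R b2@8:L]
Beat 3 (R): throw ball1 h=3 -> lands@6:L; in-air after throw: [b3@5:R b1@6:L b2@8:L]
Beat 4 (L): throw ball4 h=3 -> lands@7:R; in-air after throw: [b3@5:R b1@6:L b4@7:R b2@8:L]
Beat 5 (R): throw ball3 h=7 -> lands@12:L; in-air after throw: [b1@6:L b4@7:R b2@8:L b3@12:L]
Beat 6 (L): throw ball1 h=3 -> lands@9:R; in-air after throw: [b4@7:R b2@8:L b1@9:R b3@12:L]
Beat 7 (R): throw ball4 h=3 -> lands@10:L; in-air after throw: [b2@8:L b1@9:R b4@10:L b3@12:L]
Beat 8 (L): throw ball2 h=3 -> lands@11:R; in-air after throw: [b1@9:R b4@10:L b2@11:R b3@12:L]
Beat 9 (R): throw ball1 h=7 -> lands@16:L; in-air after throw: [b4@10:L b2@11:R b3@12:L b1@16:L]
Beat 10 (L): throw ball4 h=3 -> lands@13:R; in-air after throw: [b2@11:R b3@12:L b4@13:R b1@16:L]
Ball 4: thrown@4 h=3 -> first land @7; rethrown@7 h=3 -> second land @10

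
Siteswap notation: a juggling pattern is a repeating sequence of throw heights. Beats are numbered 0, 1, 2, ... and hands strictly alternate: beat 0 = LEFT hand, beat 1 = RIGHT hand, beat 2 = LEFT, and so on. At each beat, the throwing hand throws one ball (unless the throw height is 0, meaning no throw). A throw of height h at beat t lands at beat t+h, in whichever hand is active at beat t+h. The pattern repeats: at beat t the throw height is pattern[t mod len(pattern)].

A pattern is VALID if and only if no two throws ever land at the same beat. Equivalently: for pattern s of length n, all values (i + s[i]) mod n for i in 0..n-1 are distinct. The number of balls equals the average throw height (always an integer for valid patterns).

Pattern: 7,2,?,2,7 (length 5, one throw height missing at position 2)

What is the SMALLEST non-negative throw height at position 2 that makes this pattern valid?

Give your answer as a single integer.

i=0: (0 + 7) mod 5 = 2
i=1: (1 + 2) mod 5 = 3
i=2: s[i]=? (unknown)
i=3: (3 + 2) mod 5 = 0
i=4: (4 + 7) mod 5 = 1
Known residues: [0, 1, 2, 3]; need a permutation of 0..4, so missing residue r = 4
Need (2 + s) mod 5 = 4; smallest s = (4 - 2) mod 5 = 2

Answer: 2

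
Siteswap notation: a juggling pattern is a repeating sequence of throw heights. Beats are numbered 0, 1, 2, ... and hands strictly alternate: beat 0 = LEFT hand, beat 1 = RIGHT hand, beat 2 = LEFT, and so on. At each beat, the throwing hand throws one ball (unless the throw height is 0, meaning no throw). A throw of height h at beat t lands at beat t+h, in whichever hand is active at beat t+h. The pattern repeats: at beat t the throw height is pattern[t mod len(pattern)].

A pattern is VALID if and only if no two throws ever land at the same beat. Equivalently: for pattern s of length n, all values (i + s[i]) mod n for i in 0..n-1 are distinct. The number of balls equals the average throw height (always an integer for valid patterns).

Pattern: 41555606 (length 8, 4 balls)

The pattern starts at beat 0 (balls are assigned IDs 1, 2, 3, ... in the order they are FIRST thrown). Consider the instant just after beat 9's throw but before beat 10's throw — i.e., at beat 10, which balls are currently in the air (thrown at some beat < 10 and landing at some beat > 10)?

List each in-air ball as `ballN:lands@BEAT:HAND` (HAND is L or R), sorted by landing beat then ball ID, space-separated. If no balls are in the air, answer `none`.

Beat 0 (L): throw ball1 h=4 -> lands@4:L; in-air after throw: [b1@4:L]
Beat 1 (R): throw ball2 h=1 -> lands@2:L; in-air after throw: [b2@2:L b1@4:L]
Beat 2 (L): throw ball2 h=5 -> lands@7:R; in-air after throw: [b1@4:L b2@7:R]
Beat 3 (R): throw ball3 h=5 -> lands@8:L; in-air after throw: [b1@4:L b2@7:R b3@8:L]
Beat 4 (L): throw ball1 h=5 -> lands@9:R; in-air after throw: [b2@7:R b3@8:L b1@9:R]
Beat 5 (R): throw ball4 h=6 -> lands@11:R; in-air after throw: [b2@7:R b3@8:L b1@9:R b4@11:R]
Beat 7 (R): throw ball2 h=6 -> lands@13:R; in-air after throw: [b3@8:L b1@9:R b4@11:R b2@13:R]
Beat 8 (L): throw ball3 h=4 -> lands@12:L; in-air after throw: [b1@9:R b4@11:R b3@12:L b2@13:R]
Beat 9 (R): throw ball1 h=1 -> lands@10:L; in-air after throw: [b1@10:L b4@11:R b3@12:L b2@13:R]
Beat 10 (L): throw ball1 h=5 -> lands@15:R; in-air after throw: [b4@11:R b3@12:L b2@13:R b1@15:R]

Answer: ball4:lands@11:R ball3:lands@12:L ball2:lands@13:R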